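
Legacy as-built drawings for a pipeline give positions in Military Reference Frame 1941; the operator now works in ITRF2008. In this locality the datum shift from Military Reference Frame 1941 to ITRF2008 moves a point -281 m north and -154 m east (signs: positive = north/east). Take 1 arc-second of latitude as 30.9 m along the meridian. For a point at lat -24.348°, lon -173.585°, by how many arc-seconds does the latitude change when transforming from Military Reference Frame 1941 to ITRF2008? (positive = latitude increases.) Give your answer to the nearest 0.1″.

Δφ = -9.1″

1″ of latitude = 30.90 m, so Δφ = -281.0 / 30.90 = -9.094″.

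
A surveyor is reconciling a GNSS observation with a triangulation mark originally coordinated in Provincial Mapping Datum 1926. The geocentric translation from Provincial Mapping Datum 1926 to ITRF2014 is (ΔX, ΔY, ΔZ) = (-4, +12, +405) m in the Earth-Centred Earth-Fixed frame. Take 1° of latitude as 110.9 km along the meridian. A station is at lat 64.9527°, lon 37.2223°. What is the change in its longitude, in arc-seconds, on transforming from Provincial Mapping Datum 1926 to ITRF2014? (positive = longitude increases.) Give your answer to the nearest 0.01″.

sin φ = 0.905959, cos φ = 0.423366, sin λ = 0.604909, cos λ = 0.796295.
East component: ΔE = −sin λ·ΔX + cos λ·ΔY = −(0.604909)(-4) + (0.796295)(12) = 11.98 m.
1° of latitude spans 110900 m; at latitude φ, 1° of longitude spans that × cos φ = 46951.3 m, so Δλ = 11.98 / 46951.3 × 3600 = 0.918″.

Δλ = 0.92″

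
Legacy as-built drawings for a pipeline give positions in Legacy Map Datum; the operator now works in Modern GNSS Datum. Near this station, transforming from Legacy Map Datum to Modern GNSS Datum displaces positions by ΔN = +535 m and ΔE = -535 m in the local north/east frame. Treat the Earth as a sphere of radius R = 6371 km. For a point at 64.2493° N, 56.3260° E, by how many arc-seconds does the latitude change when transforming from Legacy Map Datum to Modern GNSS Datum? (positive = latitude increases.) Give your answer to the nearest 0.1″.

Δφ = 17.3″

On a sphere of radius R, 1 rad of latitude = R, so Δφ = ΔN / R = 535.0 / 6371000 = 8.3974e-05 rad = 17.321″.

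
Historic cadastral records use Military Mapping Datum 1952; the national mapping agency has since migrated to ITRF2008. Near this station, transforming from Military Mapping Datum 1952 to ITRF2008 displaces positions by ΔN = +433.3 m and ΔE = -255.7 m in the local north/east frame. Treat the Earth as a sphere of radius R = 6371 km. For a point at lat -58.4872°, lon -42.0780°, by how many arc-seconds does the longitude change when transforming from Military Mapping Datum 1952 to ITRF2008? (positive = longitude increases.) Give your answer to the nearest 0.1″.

At latitude -58.4872°, cos φ = 0.522689.
One radian of longitude at latitude φ spans R cos φ, so Δλ = ΔE / (R cos φ) = -255.7 / (6371000 × 0.522689) = -7.6786e-05 rad = -15.838″.

Δλ = -15.8″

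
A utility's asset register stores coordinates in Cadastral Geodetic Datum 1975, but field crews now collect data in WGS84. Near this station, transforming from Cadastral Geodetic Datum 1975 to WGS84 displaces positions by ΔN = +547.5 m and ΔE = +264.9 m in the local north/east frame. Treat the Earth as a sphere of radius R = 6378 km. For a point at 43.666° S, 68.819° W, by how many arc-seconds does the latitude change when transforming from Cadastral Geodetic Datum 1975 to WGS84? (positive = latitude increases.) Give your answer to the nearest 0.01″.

On a sphere of radius R, 1 rad of latitude = R, so Δφ = ΔN / R = 547.5 / 6378000 = 8.5842e-05 rad = 17.706″.

Δφ = 17.71″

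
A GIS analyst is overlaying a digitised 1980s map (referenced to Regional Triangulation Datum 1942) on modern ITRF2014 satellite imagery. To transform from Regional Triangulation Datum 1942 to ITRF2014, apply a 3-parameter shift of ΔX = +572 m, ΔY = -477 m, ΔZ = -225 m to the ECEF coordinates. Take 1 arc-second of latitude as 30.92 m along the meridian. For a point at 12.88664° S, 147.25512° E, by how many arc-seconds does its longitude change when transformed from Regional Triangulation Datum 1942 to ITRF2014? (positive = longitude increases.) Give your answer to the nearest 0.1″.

Δλ = 3.0″

sin φ = -0.223023, cos φ = 0.974813, sin λ = 0.540899, cos λ = -0.841087.
East component: ΔE = −sin λ·ΔX + cos λ·ΔY = −(0.540899)(572) + (-0.841087)(-477) = 91.80 m.
1° of latitude spans 3600 × 30.92 = 111312 m; at latitude φ, 1° of longitude spans that × cos φ = 108508.4 m, so Δλ = 91.80 / 108508.4 × 3600 = 3.046″.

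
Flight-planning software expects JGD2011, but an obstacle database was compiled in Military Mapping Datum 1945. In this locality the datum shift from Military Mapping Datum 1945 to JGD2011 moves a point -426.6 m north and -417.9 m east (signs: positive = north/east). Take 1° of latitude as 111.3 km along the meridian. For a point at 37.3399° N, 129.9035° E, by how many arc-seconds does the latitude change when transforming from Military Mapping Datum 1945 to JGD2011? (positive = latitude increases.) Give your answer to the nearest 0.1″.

1° of latitude = 111.3 km, so Δφ = -426.6 / 111300 = -0.0038329° = -13.798″.

Δφ = -13.8″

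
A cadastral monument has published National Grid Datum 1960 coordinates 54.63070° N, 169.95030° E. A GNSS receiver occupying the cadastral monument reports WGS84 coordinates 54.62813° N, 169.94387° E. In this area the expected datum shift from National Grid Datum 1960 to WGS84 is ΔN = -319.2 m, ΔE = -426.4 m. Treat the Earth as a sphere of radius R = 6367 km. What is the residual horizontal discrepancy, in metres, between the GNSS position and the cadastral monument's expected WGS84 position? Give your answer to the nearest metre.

36 m

Observed coordinate differences: Δφ = -0.00257°, Δλ = -0.00643°.
Converting to metres (1° lat = 111125 m, cos φ = 0.578844): observed ΔN = -285.6 m, observed ΔE = -413.6 m.
Subtracting the expected shift leaves a residual of -285.6 − (-319.2) = 33.6 m north and -413.6 − (-426.4) = 12.8 m east.
Residual distance = √(33.6² + 12.8²) = 36.0 m.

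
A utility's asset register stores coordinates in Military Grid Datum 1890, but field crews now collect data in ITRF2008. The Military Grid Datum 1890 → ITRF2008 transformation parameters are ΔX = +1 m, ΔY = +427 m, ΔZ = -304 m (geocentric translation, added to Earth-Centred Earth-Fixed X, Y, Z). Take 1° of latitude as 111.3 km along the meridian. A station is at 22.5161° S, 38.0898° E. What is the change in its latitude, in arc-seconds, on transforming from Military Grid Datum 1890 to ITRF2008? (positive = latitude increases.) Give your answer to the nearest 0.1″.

Δφ = -5.8″

sin φ = -0.382943, cos φ = 0.923772, sin λ = 0.616896, cos λ = 0.787045.
North component: ΔN = −sin φ cos λ·ΔX − sin φ sin λ·ΔY + cos φ·ΔZ = −(-0.382943)(0.787045)(1) − (-0.382943)(0.616896)(427) + (0.923772)(-304) = -179.65 m.
1° of latitude spans 111300 m, so Δφ = -179.65 / 111300 × 3600 = -5.811″.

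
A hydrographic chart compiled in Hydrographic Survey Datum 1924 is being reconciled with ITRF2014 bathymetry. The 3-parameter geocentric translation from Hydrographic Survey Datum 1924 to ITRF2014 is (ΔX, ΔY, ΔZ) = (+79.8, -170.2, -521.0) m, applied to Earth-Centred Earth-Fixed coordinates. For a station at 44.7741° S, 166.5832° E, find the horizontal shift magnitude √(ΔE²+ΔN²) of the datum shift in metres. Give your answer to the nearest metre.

At φ = -44.7741°, λ = 166.5832°: sin φ = -0.704313, cos φ = 0.709889, sin λ = 0.232033, cos λ = -0.972708.
ΔE = −sin λ·ΔX + cos λ·ΔY = −(0.232033)·(79.8) + (-0.972708)·(-170.2) = 147.04 m.
ΔN = −sin φ cos λ·ΔX − sin φ sin λ·ΔY + cos φ·ΔZ = −(-0.704313)(-0.972708)(79.8) − (-0.704313)(0.232033)(-170.2) + (0.709889)(-521.0) = -452.34 m.
Horizontal magnitude = √(ΔE² + ΔN²) = √(147.04² + (-452.34)²) = 475.64 m.

476 m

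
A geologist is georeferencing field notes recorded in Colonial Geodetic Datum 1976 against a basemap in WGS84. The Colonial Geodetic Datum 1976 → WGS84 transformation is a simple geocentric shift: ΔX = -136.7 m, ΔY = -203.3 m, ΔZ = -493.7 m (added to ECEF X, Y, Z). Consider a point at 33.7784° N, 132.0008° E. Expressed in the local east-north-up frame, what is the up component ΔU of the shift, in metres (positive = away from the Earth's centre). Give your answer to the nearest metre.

The local up (radial) axis is (cos φ cos λ, cos φ sin λ, sin φ), giving ΔU = 76.031 − 125.576 − 274.488 = -324.03 m.

ΔU = -324 m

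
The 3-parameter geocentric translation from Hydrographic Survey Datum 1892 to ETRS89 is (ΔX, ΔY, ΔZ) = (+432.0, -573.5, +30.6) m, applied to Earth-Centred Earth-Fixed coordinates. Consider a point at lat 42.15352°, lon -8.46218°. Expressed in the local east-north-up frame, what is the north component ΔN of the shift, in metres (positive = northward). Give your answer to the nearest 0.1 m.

ΔN = -320.7 m

At φ = 42.15352°, λ = -8.46218°: sin φ = 0.671119, cos φ = 0.741349, sin λ = -0.147157, cos λ = 0.989113.
ΔN = −sin φ cos λ·ΔX − sin φ sin λ·ΔY + cos φ·ΔZ = −(0.671119)(0.989113)(432.0) − (0.671119)(-0.147157)(-573.5) + (0.741349)(30.6) = -320.72 m.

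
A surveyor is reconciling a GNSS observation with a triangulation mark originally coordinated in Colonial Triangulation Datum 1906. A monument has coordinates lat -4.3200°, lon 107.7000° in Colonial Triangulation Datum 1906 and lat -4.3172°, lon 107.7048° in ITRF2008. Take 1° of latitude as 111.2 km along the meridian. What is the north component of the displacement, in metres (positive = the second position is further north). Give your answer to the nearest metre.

ΔN = 311 m

Δφ = -4.3172° − -4.3200° = +0.0028°; Δλ = 107.7048° − 107.7000° = +0.0048°.
ΔN = Δφ × 111200 = 311.4 m; ΔE = Δλ × 111200 × cos(-4.3200°) = +0.0048 × 111200 × 0.997159 = 532.2 m.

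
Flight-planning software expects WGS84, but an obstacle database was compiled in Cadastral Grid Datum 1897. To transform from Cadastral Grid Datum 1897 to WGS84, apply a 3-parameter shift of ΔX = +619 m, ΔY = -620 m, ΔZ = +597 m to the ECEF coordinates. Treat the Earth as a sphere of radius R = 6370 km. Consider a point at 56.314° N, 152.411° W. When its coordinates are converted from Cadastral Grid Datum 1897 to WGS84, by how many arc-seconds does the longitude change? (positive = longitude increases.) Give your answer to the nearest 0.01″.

Δλ = 48.82″

sin φ = 0.832090, cos φ = 0.554641, sin λ = -0.463126, cos λ = -0.886293.
East component: ΔE = −sin λ·ΔX + cos λ·ΔY = −(-0.463126)(619) + (-0.886293)(-620) = 836.18 m.
1° of latitude spans πR/180 = 111177 m; at latitude φ, 1° of longitude spans that × cos φ = 61663.6 m, so Δλ = 836.18 / 61663.6 × 3600 = 48.817″.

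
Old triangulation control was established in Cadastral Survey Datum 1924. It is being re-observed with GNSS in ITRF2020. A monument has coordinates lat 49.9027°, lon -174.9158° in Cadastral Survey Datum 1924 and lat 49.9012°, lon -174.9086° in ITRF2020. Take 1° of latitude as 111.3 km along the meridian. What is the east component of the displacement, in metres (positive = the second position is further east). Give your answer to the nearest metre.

Δφ = 49.9012° − 49.9027° = -0.0015°; Δλ = -174.9086° − -174.9158° = +0.0072°.
ΔN = Δφ × 111300 = -167.0 m; ΔE = Δλ × 111300 × cos(49.9027°) = +0.0072 × 111300 × 0.644088 = 516.1 m.

ΔE = 516 m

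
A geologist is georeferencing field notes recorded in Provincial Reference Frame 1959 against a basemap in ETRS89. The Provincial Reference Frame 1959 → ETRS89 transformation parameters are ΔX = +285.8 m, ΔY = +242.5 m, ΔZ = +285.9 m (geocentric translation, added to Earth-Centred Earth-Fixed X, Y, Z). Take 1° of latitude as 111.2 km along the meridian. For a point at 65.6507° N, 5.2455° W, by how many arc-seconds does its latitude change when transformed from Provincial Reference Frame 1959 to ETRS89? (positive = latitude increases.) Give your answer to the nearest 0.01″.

Δφ = -3.92″

sin φ = 0.911049, cos φ = 0.412298, sin λ = -0.091423, cos λ = 0.995812.
North component: ΔN = −sin φ cos λ·ΔX − sin φ sin λ·ΔY + cos φ·ΔZ = −(0.911049)(0.995812)(285.8) − (0.911049)(-0.091423)(242.5) + (0.412298)(285.9) = -121.21 m.
1° of latitude spans 111200 m, so Δφ = -121.21 / 111200 × 3600 = -3.924″.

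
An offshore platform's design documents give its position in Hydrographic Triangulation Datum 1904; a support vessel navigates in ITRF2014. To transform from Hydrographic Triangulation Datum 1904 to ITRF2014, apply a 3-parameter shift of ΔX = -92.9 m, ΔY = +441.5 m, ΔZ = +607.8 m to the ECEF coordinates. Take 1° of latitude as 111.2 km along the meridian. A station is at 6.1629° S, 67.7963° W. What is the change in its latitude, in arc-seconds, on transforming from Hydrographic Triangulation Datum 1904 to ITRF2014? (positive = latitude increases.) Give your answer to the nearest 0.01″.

Δφ = 18.02″

sin φ = -0.107356, cos φ = 0.994221, sin λ = -0.925846, cos λ = 0.377901.
North component: ΔN = −sin φ cos λ·ΔX − sin φ sin λ·ΔY + cos φ·ΔZ = −(-0.107356)(0.377901)(-92.9) − (-0.107356)(-0.925846)(441.5) + (0.994221)(607.8) = 556.64 m.
1° of latitude spans 111200 m, so Δφ = 556.64 / 111200 × 3600 = 18.021″.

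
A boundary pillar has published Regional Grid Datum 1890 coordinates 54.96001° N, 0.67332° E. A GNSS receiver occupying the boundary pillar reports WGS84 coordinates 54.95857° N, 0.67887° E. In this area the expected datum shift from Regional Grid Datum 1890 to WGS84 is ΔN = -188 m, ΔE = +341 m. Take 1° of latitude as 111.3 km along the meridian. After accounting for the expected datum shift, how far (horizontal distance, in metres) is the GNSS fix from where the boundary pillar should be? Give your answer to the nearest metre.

Observed coordinate differences: Δφ = -0.00144°, Δλ = +0.00555°.
Converting to metres (1° lat = 111300 m, cos φ = 0.574148): observed ΔN = -160.3 m, observed ΔE = 354.7 m.
Subtracting the expected shift leaves a residual of -160.3 − (-188) = 27.7 m north and 354.7 − (341) = 13.7 m east.
Residual distance = √(27.7² + 13.7²) = 30.9 m.

31 m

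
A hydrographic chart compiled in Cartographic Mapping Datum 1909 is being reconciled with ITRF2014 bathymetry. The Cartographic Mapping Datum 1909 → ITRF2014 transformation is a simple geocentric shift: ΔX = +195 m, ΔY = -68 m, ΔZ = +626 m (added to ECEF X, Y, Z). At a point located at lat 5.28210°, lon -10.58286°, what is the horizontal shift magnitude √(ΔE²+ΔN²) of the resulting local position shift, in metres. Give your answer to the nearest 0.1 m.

The local east axis at (φ, λ) is (−sin λ, cos λ, 0), so ΔE = −sin(-10.58286°)·195 + cos(-10.58286°)·(-68) = -31.03 m.
The local north axis is (−sin φ cos λ, −sin φ sin λ, cos φ), giving ΔN = -17.646 − 1.150 + 623.342 = 604.55 m.
Horizontal magnitude = √(ΔE² + ΔN²) = √((-31.03)² + 604.55²) = 605.34 m.

605.3 m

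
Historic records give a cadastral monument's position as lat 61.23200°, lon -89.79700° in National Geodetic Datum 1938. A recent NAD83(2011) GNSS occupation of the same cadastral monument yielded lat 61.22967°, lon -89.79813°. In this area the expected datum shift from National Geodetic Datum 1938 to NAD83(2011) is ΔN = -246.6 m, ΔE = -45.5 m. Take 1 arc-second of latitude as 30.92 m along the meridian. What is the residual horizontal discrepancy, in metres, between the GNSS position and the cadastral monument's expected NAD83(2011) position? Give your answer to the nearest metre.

20 m

Observed coordinate differences: Δφ = -0.00233°, Δλ = -0.00113°.
Converting to metres (1° lat = 111312 m, cos φ = 0.481264): observed ΔN = -259.4 m, observed ΔE = -60.5 m.
Subtracting the expected shift leaves a residual of -259.4 − (-246.6) = -12.8 m north and -60.5 − (-45.5) = -15.0 m east.
Residual distance = √((-12.8)² + (-15.0)²) = 19.7 m.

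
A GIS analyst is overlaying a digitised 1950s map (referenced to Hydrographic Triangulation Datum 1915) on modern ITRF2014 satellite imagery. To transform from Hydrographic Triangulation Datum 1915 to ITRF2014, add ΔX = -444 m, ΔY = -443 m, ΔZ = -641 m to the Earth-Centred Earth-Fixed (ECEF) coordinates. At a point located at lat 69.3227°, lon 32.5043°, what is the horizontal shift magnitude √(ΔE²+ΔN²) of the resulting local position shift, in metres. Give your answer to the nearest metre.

372 m

At φ = 69.3227°, λ = 32.5043°: sin φ = 0.935584, cos φ = 0.353104, sin λ = 0.537363, cos λ = 0.843351.
ΔE = −sin λ·ΔX + cos λ·ΔY = −(0.537363)·(-444) + (0.843351)·(-443) = -135.02 m.
ΔN = −sin φ cos λ·ΔX − sin φ sin λ·ΔY + cos φ·ΔZ = −(0.935584)(0.843351)(-444) − (0.935584)(0.537363)(-443) + (0.353104)(-641) = 346.71 m.
Horizontal magnitude = √(ΔE² + ΔN²) = √((-135.02)² + 346.71²) = 372.07 m.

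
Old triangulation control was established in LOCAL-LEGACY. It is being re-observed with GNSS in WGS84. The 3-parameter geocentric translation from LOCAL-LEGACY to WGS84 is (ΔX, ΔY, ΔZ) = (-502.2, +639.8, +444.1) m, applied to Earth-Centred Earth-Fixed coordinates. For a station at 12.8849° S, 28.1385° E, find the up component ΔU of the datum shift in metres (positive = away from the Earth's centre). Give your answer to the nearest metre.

At φ = -12.8849°, λ = 28.1385°: sin φ = -0.222993, cos φ = 0.974820, sin λ = 0.471605, cos λ = 0.881810.
ΔU = cos φ cos λ·ΔX + cos φ sin λ·ΔY + sin φ·ΔZ = (0.974820)(0.881810)(-502.2) + (0.974820)(0.471605)(639.8) + (-0.222993)(444.1) = -236.59 m.

ΔU = -237 m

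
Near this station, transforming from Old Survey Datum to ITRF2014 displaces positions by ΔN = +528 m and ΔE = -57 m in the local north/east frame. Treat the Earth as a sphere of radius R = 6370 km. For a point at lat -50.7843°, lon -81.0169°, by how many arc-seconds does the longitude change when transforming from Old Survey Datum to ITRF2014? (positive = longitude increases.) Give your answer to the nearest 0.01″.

Δλ = -2.92″

At latitude -50.7843°, cos φ = 0.632242.
One radian of longitude at latitude φ spans R cos φ, so Δλ = ΔE / (R cos φ) = -57.0 / (6370000 × 0.632242) = -1.4153e-05 rad = -2.919″.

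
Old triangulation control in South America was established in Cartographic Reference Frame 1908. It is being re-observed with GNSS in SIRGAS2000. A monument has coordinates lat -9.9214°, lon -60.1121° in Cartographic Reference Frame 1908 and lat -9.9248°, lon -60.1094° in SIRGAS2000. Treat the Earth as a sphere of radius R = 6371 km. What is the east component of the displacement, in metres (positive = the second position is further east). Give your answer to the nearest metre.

Δφ = -9.9248° − -9.9214° = -0.0034°; Δλ = -60.1094° − -60.1121° = +0.0027°.
1° along a meridian = πR/180 = 111195 m.
ΔN = Δφ × 111195 = -378.1 m; ΔE = Δλ × 111195 × cos(-9.9214°) = +0.0027 × 111195 × 0.985045 = 295.7 m.

ΔE = 296 m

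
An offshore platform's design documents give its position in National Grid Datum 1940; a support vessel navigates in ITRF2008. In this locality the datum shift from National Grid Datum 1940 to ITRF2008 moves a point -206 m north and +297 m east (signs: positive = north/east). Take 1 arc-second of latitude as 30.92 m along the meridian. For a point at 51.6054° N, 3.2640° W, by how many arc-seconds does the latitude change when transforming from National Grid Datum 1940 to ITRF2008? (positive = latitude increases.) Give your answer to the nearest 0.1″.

Δφ = -6.7″

1″ of latitude = 30.92 m, so Δφ = -206.0 / 30.92 = -6.662″.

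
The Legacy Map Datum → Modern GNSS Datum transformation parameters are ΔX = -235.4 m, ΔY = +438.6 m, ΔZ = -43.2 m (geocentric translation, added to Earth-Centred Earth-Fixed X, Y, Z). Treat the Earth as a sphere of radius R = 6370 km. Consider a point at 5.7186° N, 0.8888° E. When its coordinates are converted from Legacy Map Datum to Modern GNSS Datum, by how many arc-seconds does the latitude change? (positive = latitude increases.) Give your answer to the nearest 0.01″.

Δφ = -0.65″

sin φ = 0.099643, cos φ = 0.995023, sin λ = 0.015512, cos λ = 0.999880.
North component: ΔN = −sin φ cos λ·ΔX − sin φ sin λ·ΔY + cos φ·ΔZ = −(0.099643)(0.999880)(-235.4) − (0.099643)(0.015512)(438.6) + (0.995023)(-43.2) = -20.21 m.
1° of latitude spans πR/180 = 111177 m, so Δφ = -20.21 / 111177 × 3600 = -0.654″.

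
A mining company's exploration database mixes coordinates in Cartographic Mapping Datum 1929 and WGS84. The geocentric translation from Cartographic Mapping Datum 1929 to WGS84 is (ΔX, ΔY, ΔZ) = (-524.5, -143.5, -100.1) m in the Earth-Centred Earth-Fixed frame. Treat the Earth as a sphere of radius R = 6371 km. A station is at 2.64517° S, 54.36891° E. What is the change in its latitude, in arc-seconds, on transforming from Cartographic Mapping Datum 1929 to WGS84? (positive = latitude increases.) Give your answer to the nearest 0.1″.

Δφ = -3.9″

sin φ = -0.046151, cos φ = 0.998934, sin λ = 0.812785, cos λ = 0.582564.
North component: ΔN = −sin φ cos λ·ΔX − sin φ sin λ·ΔY + cos φ·ΔZ = −(-0.046151)(0.582564)(-524.5) − (-0.046151)(0.812785)(-143.5) + (0.998934)(-100.1) = -119.48 m.
1° of latitude spans πR/180 = 111195 m, so Δφ = -119.48 / 111195 × 3600 = -3.868″.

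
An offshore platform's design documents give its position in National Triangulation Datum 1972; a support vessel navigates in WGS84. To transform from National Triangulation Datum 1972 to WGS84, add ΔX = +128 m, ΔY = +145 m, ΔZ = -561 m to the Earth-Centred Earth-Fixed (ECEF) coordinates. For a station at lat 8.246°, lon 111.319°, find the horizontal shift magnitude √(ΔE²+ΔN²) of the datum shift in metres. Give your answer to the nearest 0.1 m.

593.4 m

At φ = 8.246°, λ = 111.319°: sin φ = 0.143424, cos φ = 0.989661, sin λ = 0.931571, cos λ = -0.363560.
ΔE = −sin λ·ΔX + cos λ·ΔY = −(0.931571)·(128) + (-0.363560)·(145) = -171.96 m.
ΔN = −sin φ cos λ·ΔX − sin φ sin λ·ΔY + cos φ·ΔZ = −(0.143424)(-0.363560)(128) − (0.143424)(0.931571)(145) + (0.989661)(-561) = -567.90 m.
Horizontal magnitude = √(ΔE² + ΔN²) = √((-171.96)² + (-567.90)²) = 593.36 m.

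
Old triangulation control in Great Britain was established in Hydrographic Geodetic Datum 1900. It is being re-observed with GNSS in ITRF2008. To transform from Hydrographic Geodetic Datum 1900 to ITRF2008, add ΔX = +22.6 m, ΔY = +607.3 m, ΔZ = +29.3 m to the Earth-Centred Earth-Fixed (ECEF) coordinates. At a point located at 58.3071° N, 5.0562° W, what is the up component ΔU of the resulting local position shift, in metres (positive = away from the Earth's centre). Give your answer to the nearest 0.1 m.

ΔU = 8.6 m

The local up (radial) axis is (cos φ cos λ, cos φ sin λ, sin φ), giving ΔU = 11.827 − 28.119 + 24.931 = 8.64 m.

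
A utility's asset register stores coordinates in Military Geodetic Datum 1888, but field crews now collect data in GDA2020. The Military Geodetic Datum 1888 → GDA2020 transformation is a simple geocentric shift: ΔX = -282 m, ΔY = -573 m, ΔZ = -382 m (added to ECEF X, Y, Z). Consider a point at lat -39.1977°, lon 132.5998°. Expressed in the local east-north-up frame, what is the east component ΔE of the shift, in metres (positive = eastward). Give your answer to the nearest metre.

ΔE = 595 m

The local east axis at (φ, λ) is (−sin λ, cos λ, 0), so ΔE = −sin(132.5998°)·(-282) + cos(132.5998°)·(-573) = 595.43 m.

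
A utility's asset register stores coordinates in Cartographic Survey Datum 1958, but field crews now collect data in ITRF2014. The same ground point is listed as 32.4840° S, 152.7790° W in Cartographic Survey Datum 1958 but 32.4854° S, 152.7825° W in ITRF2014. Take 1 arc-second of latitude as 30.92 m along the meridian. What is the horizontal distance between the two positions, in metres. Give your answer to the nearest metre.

364 m

Δφ = -32.4854° − -32.4840° = -0.0014°; Δλ = -152.7825° − -152.7790° = -0.0035°.
1° of latitude = 3600 × 30.92 = 111312 m.
ΔN = Δφ × 111312 = -155.8 m; ΔE = Δλ × 111312 × cos(-32.4840°) = -0.0035 × 111312 × 0.843541 = -328.6 m.
Distance = √(ΔE² + ΔN²) = √((-328.6)² + (-155.8)²) = 363.7 m.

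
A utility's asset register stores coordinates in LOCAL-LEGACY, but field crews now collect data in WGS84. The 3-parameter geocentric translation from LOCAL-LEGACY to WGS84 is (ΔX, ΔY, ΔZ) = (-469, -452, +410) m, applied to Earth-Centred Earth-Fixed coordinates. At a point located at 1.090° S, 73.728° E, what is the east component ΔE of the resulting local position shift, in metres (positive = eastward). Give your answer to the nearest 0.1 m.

ΔE = 323.6 m

At φ = -1.090°, λ = 73.728°: sin φ = -0.019023, cos φ = 0.999819, sin λ = 0.959942, cos λ = 0.280198.
ΔE = −sin λ·ΔX + cos λ·ΔY = −(0.959942)·(-469) + (0.280198)·(-452) = 323.56 m.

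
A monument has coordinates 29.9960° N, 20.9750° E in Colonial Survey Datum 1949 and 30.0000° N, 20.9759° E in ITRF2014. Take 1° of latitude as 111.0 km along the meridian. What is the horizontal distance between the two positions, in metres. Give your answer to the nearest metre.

Δφ = 30.0000° − 29.9960° = +0.0040°; Δλ = 20.9759° − 20.9750° = +0.0009°.
ΔN = Δφ × 111000 = 444.0 m; ΔE = Δλ × 111000 × cos(29.9960°) = +0.0009 × 111000 × 0.866060 = 86.5 m.
Distance = √(ΔE² + ΔN²) = √(86.5² + 444.0²) = 452.4 m.

452 m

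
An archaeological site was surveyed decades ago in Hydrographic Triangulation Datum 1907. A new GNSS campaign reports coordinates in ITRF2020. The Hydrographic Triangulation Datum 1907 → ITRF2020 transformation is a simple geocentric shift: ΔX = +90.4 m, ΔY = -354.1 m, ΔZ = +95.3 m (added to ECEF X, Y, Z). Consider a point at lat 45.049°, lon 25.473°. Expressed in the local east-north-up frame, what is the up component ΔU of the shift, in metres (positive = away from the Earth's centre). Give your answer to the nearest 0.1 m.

At φ = 45.049°, λ = 25.473°: sin φ = 0.707711, cos φ = 0.706502, sin λ = 0.430086, cos λ = 0.902788.
ΔU = cos φ cos λ·ΔX + cos φ sin λ·ΔY + sin φ·ΔZ = (0.706502)(0.902788)(90.4) + (0.706502)(0.430086)(-354.1) + (0.707711)(95.3) = 17.51 m.

ΔU = 17.5 m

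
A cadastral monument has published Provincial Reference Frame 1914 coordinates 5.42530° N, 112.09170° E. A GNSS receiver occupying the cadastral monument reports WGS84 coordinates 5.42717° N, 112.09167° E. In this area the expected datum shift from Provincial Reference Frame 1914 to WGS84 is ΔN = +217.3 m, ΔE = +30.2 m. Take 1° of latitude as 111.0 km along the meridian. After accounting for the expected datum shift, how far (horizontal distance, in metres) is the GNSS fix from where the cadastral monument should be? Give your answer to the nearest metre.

Observed coordinate differences: Δφ = +0.00187°, Δλ = -0.00003°.
Converting to metres (1° lat = 111000 m, cos φ = 0.995520): observed ΔN = 207.6 m, observed ΔE = -3.3 m.
Subtracting the expected shift leaves a residual of 207.6 − (217.3) = -9.7 m north and -3.3 − (30.2) = -33.5 m east.
Residual distance = √((-9.7)² + (-33.5)²) = 34.9 m.

35 m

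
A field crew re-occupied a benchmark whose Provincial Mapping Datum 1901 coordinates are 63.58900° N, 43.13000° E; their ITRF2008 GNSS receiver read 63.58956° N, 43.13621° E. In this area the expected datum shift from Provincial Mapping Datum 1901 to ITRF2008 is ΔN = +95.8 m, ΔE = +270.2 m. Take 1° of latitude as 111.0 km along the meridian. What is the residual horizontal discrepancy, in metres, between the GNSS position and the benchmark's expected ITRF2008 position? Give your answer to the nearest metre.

50 m

Observed coordinate differences: Δφ = +0.00056°, Δλ = +0.00621°.
Converting to metres (1° lat = 111000 m, cos φ = 0.444807): observed ΔN = 62.2 m, observed ΔE = 306.6 m.
Subtracting the expected shift leaves a residual of 62.2 − (95.8) = -33.6 m north and 306.6 − (270.2) = 36.4 m east.
Residual distance = √((-33.6)² + 36.4²) = 49.6 m.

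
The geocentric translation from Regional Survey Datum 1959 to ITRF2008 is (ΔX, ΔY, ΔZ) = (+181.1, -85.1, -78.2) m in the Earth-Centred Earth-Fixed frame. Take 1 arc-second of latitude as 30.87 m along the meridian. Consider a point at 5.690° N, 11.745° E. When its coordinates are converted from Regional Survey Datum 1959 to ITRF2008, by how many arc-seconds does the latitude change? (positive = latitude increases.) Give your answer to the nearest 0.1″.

Δφ = -3.0″

sin φ = 0.099146, cos φ = 0.995073, sin λ = 0.203556, cos λ = 0.979063.
North component: ΔN = −sin φ cos λ·ΔX − sin φ sin λ·ΔY + cos φ·ΔZ = −(0.099146)(0.979063)(181.1) − (0.099146)(0.203556)(-85.1) + (0.995073)(-78.2) = -93.68 m.
1° of latitude spans 3600 × 30.87 = 111132 m, so Δφ = -93.68 / 111132 × 3600 = -3.035″.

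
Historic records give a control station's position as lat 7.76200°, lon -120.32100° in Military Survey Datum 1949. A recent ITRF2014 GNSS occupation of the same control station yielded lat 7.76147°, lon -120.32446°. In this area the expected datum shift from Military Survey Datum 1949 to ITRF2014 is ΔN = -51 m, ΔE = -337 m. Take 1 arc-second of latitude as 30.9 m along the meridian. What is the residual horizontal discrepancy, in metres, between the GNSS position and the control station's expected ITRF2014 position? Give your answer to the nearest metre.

45 m

Observed coordinate differences: Δφ = -0.00053°, Δλ = -0.00346°.
Converting to metres (1° lat = 111240 m, cos φ = 0.990838): observed ΔN = -59.0 m, observed ΔE = -381.4 m.
Subtracting the expected shift leaves a residual of -59.0 − (-51) = -8.0 m north and -381.4 − (-337) = -44.4 m east.
Residual distance = √((-8.0)² + (-44.4)²) = 45.1 m.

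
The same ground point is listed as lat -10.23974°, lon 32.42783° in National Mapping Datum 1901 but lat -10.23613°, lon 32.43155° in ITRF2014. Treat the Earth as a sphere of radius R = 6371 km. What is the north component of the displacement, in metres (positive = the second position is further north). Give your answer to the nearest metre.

ΔN = 401 m

Δφ = -10.23613° − -10.23974° = +0.00361°; Δλ = 32.43155° − 32.42783° = +0.00372°.
1° along a meridian = πR/180 = 111195 m.
ΔN = Δφ × 111195 = 401.4 m; ΔE = Δλ × 111195 × cos(-10.23974°) = +0.00372 × 111195 × 0.984073 = 407.1 m.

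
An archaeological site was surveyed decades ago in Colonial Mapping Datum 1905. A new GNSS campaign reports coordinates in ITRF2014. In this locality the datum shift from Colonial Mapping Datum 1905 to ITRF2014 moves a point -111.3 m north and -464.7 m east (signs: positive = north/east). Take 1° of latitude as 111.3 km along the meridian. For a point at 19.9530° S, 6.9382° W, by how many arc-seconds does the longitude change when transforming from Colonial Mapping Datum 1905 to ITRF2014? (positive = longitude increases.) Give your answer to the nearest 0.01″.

Δλ = -15.99″

At latitude -19.9530°, cos φ = 0.939973.
1° of longitude at this latitude = 111.3 × cos φ = 104.62 km, so Δλ = -464.7 / 104619.0 = -0.0044418° = -15.991″.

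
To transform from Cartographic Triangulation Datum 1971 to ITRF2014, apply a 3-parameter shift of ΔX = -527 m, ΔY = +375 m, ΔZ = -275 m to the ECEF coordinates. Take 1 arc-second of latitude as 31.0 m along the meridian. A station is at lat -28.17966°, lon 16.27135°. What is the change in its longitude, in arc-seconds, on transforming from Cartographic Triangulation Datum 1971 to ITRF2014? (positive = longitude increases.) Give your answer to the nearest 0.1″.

Δλ = 18.6″

sin φ = -0.472238, cos φ = 0.881471, sin λ = 0.280187, cos λ = 0.959946.
East component: ΔE = −sin λ·ΔX + cos λ·ΔY = −(0.280187)(-527) + (0.959946)(375) = 507.64 m.
1° of latitude spans 3600 × 31.00 = 111600 m; at latitude φ, 1° of longitude spans that × cos φ = 98372.2 m, so Δλ = 507.64 / 98372.2 × 3600 = 18.577″.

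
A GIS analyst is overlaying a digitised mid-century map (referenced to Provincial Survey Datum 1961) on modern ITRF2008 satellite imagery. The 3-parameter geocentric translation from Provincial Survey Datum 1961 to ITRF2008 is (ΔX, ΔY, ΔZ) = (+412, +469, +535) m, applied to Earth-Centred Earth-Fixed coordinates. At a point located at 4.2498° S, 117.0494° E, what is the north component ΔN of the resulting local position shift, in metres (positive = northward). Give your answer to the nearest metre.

ΔN = 551 m

The local north axis is (−sin φ cos λ, −sin φ sin λ, cos φ), giving ΔN = -13.884 + 30.954 + 533.529 = 550.60 m.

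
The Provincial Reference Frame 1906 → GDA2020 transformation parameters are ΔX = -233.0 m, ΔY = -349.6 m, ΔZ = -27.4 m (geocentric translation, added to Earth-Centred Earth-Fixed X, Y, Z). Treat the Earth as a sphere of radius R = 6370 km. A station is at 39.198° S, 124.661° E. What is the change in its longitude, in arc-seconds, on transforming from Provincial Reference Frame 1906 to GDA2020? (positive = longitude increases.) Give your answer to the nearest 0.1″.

Δλ = 16.3″

sin φ = -0.632002, cos φ = 0.774967, sin λ = 0.822531, cos λ = -0.568720.
East component: ΔE = −sin λ·ΔX + cos λ·ΔY = −(0.822531)(-233.0) + (-0.568720)(-349.6) = 390.47 m.
1° of latitude spans πR/180 = 111177 m; at latitude φ, 1° of longitude spans that × cos φ = 86158.8 m, so Δλ = 390.47 / 86158.8 × 3600 = 16.315″.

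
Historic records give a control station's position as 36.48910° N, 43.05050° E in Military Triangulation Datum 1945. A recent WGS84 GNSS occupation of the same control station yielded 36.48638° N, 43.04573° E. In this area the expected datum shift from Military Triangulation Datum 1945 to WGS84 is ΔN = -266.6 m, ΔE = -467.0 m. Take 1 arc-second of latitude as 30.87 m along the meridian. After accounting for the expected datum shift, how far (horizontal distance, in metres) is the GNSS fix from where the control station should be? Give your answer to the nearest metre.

54 m

Observed coordinate differences: Δφ = -0.00272°, Δλ = -0.00477°.
Converting to metres (1° lat = 111132 m, cos φ = 0.803970): observed ΔN = -302.3 m, observed ΔE = -426.2 m.
Subtracting the expected shift leaves a residual of -302.3 − (-266.6) = -35.7 m north and -426.2 − (-467.0) = 40.8 m east.
Residual distance = √((-35.7)² + 40.8²) = 54.2 m.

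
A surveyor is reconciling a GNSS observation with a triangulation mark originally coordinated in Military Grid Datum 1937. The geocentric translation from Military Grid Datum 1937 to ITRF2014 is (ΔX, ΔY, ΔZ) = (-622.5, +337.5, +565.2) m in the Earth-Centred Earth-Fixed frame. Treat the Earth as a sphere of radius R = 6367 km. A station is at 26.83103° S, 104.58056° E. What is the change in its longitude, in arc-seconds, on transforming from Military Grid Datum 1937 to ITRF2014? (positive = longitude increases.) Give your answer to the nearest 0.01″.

sin φ = -0.451361, cos φ = 0.892342, sin λ = 0.967795, cos λ = -0.251741.
East component: ΔE = −sin λ·ΔX + cos λ·ΔY = −(0.967795)(-622.5) + (-0.251741)(337.5) = 517.49 m.
1° of latitude spans πR/180 = 111125 m; at latitude φ, 1° of longitude spans that × cos φ = 99161.6 m, so Δλ = 517.49 / 99161.6 × 3600 = 18.787″.

Δλ = 18.79″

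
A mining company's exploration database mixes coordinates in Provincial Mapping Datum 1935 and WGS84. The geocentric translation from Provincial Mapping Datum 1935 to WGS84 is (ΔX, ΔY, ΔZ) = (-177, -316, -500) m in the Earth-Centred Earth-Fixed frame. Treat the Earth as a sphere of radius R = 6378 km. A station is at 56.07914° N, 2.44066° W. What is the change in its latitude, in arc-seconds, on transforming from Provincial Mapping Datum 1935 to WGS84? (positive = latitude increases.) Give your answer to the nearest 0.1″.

sin φ = 0.829809, cos φ = 0.558047, sin λ = -0.042585, cos λ = 0.999093.
North component: ΔN = −sin φ cos λ·ΔX − sin φ sin λ·ΔY + cos φ·ΔZ = −(0.829809)(0.999093)(-177) − (0.829809)(-0.042585)(-316) + (0.558047)(-500) = -143.45 m.
1° of latitude spans πR/180 = 111317 m, so Δφ = -143.45 / 111317 × 3600 = -4.639″.

Δφ = -4.6″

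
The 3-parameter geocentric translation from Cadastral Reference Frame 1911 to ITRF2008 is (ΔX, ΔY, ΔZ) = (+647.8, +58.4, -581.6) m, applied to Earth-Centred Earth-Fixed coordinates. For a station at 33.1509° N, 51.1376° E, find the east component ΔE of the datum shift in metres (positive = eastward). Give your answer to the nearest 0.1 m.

ΔE = -467.8 m

At φ = 33.1509°, λ = 51.1376°: sin φ = 0.546846, cos φ = 0.837233, sin λ = 0.778655, cos λ = 0.627452.
ΔE = −sin λ·ΔX + cos λ·ΔY = −(0.778655)·(647.8) + (0.627452)·(58.4) = -467.77 m.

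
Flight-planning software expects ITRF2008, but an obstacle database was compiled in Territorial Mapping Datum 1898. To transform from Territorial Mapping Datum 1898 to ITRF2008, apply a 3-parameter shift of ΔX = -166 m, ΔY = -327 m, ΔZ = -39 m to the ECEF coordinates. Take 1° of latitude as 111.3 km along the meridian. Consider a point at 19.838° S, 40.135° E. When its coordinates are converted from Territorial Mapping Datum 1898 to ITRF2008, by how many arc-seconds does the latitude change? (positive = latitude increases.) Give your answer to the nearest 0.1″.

Δφ = -4.9″

sin φ = -0.339362, cos φ = 0.940656, sin λ = 0.644591, cos λ = 0.764528.
North component: ΔN = −sin φ cos λ·ΔX − sin φ sin λ·ΔY + cos φ·ΔZ = −(-0.339362)(0.764528)(-166) − (-0.339362)(0.644591)(-327) + (0.940656)(-39) = -151.29 m.
1° of latitude spans 111300 m, so Δφ = -151.29 / 111300 × 3600 = -4.893″.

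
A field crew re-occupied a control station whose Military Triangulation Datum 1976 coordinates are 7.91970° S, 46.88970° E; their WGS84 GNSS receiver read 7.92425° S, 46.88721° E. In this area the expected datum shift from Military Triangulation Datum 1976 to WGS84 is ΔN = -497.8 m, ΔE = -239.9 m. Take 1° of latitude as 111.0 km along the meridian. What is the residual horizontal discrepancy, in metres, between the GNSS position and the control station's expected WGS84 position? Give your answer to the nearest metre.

35 m

Observed coordinate differences: Δφ = -0.00455°, Δλ = -0.00249°.
Converting to metres (1° lat = 111000 m, cos φ = 0.990462): observed ΔN = -505.1 m, observed ΔE = -273.8 m.
Subtracting the expected shift leaves a residual of -505.1 − (-497.8) = -7.3 m north and -273.8 − (-239.9) = -33.9 m east.
Residual distance = √((-7.3)² + (-33.9)²) = 34.6 m.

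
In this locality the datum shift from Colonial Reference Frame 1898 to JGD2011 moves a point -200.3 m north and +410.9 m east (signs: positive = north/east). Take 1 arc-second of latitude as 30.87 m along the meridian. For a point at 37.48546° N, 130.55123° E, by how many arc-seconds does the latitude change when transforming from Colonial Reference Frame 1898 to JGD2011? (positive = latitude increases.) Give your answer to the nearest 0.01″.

1″ of latitude = 30.87 m, so Δφ = -200.3 / 30.87 = -6.489″.

Δφ = -6.49″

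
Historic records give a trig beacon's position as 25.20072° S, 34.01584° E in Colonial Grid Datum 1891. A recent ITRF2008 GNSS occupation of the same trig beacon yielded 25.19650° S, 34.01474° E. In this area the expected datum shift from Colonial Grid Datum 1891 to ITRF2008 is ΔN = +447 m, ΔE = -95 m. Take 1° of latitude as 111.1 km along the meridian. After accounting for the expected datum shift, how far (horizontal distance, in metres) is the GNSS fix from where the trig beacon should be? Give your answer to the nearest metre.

Observed coordinate differences: Δφ = +0.00422°, Δλ = -0.00110°.
Converting to metres (1° lat = 111100 m, cos φ = 0.904822): observed ΔN = 468.8 m, observed ΔE = -110.6 m.
Subtracting the expected shift leaves a residual of 468.8 − (447) = 21.8 m north and -110.6 − (-95) = -15.6 m east.
Residual distance = √(21.8² + (-15.6)²) = 26.8 m.

27 m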